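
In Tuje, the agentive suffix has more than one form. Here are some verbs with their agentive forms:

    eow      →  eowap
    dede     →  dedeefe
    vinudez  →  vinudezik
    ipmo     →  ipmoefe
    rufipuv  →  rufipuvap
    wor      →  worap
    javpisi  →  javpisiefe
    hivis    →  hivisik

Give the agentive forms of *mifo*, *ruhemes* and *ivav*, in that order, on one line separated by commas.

Looking at the final sound of each stem: -ik when the stem ends in a sibilant (*vinudez*, *hivis*); -ap when the stem ends in a non-sibilant consonant (*eow*, *rufipuv*, *wor*); -efe when the stem ends in a vowel (*dede*, *ipmo*, *javpisi*).
The final sound of *mifo* is /o/, which is a vowel, so the suffix is -efe, giving *mifoefe*.
*ruhemes* — final sound /s/ (a sibilant) → -ik → *ruhemesik*.
The final sound of *ivav* is /v/, which is a non-sibilant consonant, so the suffix is -ap, giving *ivavap*.

mifoefe, ruhemesik, ivavap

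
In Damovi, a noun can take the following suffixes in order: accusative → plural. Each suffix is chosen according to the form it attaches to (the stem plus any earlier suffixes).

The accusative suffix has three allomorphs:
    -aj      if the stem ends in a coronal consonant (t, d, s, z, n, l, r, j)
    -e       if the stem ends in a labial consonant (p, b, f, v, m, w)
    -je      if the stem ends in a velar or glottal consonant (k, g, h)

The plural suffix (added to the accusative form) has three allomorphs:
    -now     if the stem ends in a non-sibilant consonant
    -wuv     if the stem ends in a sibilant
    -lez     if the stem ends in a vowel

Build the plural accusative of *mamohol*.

The final consonant of *mamohol* is /l/, which is coronal, so the accusative suffix is -aj, giving *mamoholaj*.
The final sound of the accusative form *mamoholaj* is /j/, which is a non-sibilant consonant, so the plural suffix is -now, giving *mamoholajnow*.

mamoholajnow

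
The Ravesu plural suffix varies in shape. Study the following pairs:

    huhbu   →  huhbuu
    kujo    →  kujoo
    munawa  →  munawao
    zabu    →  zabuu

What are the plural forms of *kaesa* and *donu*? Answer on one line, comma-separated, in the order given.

The pattern is height harmony: -u when the last vowel of the stem is a high vowel (*huhbu*, *zabu*); -o when the last vowel of the stem is a non-high vowel (*kujo*, *munawa*).
*kaesa* — last vowel /a/ (a non-high vowel) → -o → *kaesao*.
*donu*: last vowel = /u/, a high vowel → -u → *donuu*.

kaesao, donuu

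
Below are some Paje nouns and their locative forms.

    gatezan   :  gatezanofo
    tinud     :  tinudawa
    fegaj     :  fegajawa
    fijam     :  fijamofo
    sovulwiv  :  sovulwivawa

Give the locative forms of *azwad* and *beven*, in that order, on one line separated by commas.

The alternation tracks the final consonant of the stem — -ofo when the stem ends in a nasal (*gatezan*, *fijam*); -awa when the stem ends in a non-nasal consonant (*tinud*, *fegaj*, *sovulwiv*).
Since the final consonant of *azwad* is /d/ (non-nasal), it takes -awa, giving *azwadawa*.
Since the final consonant of *beven* is /n/ (a nasal), it takes -ofo, giving *bevenofo*.

azwadawa, bevenofo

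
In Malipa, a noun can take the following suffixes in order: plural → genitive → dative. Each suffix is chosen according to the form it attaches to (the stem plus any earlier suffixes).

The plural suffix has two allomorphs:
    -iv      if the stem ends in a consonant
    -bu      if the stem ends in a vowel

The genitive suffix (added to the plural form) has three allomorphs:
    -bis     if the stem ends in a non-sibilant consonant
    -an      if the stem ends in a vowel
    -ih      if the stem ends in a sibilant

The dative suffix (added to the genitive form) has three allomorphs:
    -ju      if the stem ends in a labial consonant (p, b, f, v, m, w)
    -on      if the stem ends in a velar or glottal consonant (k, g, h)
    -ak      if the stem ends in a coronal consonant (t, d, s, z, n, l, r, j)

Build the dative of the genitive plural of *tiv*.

tivivbisak

The final sound of *tiv* is /v/, which is a consonant, so the plural suffix is -iv, giving *tiviv*.
Since the final sound of the plural form *tiviv* is /v/ (a non-sibilant consonant), it takes -bis, giving *tivivbis*.
The genitive form *tivivbis* — final consonant /s/ (coronal) → -ak → *tivivbisak*.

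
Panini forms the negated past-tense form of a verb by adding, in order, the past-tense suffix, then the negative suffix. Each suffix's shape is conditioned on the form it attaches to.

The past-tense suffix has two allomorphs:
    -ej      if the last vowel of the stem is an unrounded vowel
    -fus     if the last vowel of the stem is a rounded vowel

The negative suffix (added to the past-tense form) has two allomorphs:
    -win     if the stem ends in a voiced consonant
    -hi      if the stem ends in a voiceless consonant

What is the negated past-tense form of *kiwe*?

kiweejwin

*kiwe* — last vowel /e/ (an unrounded vowel) → -ej → *kiweej*.
The past-tense form *kiweej* — final consonant /j/ (voiced) → -win → *kiweejwin*.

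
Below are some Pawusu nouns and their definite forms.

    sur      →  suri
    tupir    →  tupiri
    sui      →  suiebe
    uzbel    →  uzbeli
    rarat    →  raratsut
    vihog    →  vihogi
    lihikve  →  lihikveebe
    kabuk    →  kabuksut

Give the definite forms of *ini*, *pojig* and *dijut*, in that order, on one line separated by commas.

iniebe, pojigi, dijutsut

The alternation tracks the final sound of the stem — -sut when the stem ends in a voiceless consonant (*rarat*, *kabuk*); -i when the stem ends in a voiced consonant (*sur*, *tupir*, *uzbel*, *vihog*); -ebe when the stem ends in a vowel (*sui*, *lihikve*).
*ini*: final sound = /i/, a vowel → -ebe → *iniebe*.
Since the final sound of *pojig* is /g/ (a voiced consonant), it takes -i, giving *pojigi*.
The final sound of *dijut* is /t/, which is a voiceless consonant, so the suffix is -sut, giving *dijutsut*.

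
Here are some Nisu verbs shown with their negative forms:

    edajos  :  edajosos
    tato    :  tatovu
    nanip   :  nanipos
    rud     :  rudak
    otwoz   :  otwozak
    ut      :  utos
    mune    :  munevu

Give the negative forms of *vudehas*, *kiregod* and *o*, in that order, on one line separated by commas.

The pattern is voicing of the final sound: -os when the stem ends in a voiceless consonant (*edajos*, *nanip*, *ut*); -ak when the stem ends in a voiced consonant (*rud*, *otwoz*); -vu when the stem ends in a vowel (*tato*, *mune*).
*vudehas* — final sound /s/ (a voiceless consonant) → -os → *vudehasos*.
*kiregod* — final sound /d/ (a voiced consonant) → -ak → *kiregodak*.
*o* — final sound /o/ (a vowel) → -vu → *ovu*.

vudehasos, kiregodak, ovu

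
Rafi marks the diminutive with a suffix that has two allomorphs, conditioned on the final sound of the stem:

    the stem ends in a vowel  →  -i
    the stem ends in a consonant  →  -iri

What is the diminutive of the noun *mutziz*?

*mutziz*: final sound = /z/, a consonant → -iri → *mutziziri*.

mutziziri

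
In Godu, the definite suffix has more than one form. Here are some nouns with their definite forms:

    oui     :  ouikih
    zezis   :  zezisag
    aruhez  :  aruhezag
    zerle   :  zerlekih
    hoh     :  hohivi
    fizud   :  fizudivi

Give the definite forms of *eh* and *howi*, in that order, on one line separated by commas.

Looking at the final sound of each stem: -ag when the stem ends in a sibilant (*zezis*, *aruhez*); -ivi when the stem ends in a non-sibilant consonant (*hoh*, *fizud*); -kih when the stem ends in a vowel (*oui*, *zerle*).
*eh*: final sound = /h/, a non-sibilant consonant → -ivi → *ehivi*.
The final sound of *howi* is /i/, which is a vowel, so the suffix is -kih, giving *howikih*.

ehivi, howikih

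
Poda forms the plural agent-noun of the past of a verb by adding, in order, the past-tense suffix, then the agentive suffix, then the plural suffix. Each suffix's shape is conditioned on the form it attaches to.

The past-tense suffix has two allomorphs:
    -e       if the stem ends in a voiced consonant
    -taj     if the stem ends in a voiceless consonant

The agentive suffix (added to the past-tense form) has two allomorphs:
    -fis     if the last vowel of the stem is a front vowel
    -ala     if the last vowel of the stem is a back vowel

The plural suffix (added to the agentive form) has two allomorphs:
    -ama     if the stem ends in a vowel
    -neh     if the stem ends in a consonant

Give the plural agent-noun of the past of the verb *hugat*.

hugattajalaama

The final consonant of *hugat* is /t/, which is voiceless, so the past-tense suffix is -taj, giving *hugattaj*.
The past-tense form *hugattaj*: last vowel = /a/, a back vowel → -ala → *hugattajala*.
The agentive form *hugattajala* — final sound /a/ (a vowel) → -ama → *hugattajalaama*.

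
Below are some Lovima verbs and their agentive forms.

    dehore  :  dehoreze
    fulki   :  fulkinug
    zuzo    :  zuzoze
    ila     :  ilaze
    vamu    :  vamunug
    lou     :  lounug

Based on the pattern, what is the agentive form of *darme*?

darmeze

The alternation tracks the last vowel of the stem — -nug when the last vowel of the stem is a high vowel (*fulki*, *vamu*, *lou*); -ze when the last vowel of the stem is a non-high vowel (*dehore*, *zuzo*, *ila*).
*darme*: last vowel = /e/, a non-high vowel → -ze → *darmeze*.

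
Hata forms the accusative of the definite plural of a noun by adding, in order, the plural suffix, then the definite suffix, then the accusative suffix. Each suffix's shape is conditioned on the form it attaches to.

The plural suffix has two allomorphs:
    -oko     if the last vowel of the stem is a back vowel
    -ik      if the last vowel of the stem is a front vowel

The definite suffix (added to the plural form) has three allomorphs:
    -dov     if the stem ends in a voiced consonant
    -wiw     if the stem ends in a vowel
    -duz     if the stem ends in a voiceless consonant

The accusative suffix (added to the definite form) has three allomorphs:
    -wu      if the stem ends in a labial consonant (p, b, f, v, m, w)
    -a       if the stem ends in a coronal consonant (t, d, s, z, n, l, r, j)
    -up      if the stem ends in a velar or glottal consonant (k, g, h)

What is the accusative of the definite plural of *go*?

The last vowel of *go* is /o/, which is a back vowel, so the plural suffix is -oko, giving *gooko*.
The plural form *gooko* — final sound /o/ (a vowel) → -wiw → *gookowiw*.
The final consonant of the definite form *gookowiw* is /w/, which is labial, so the accusative suffix is -wu, giving *gookowiwwu*.

gookowiwwu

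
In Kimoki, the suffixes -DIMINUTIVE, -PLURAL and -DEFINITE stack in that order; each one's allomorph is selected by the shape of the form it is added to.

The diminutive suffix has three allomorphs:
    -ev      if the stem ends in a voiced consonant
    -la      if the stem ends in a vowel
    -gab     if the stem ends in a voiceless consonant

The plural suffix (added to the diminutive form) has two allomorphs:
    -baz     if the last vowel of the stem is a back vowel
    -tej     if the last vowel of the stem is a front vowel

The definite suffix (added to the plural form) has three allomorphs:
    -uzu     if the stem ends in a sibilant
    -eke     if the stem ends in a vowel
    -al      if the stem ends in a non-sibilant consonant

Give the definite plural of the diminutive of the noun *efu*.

efulabazuzu

*efu* — final sound /u/ (a vowel) → -la → *efula*.
The diminutive form *efula* — last vowel /a/ (a back vowel) → -baz → *efulabaz*.
The plural form *efulabaz*: final sound = /z/, a sibilant → -uzu → *efulabazuzu*.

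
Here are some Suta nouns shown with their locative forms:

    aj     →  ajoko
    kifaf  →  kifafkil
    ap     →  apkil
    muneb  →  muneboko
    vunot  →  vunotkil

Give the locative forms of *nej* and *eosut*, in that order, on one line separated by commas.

The pattern is voicing of the final consonant: -kil when the stem ends in a voiceless consonant (*kifaf*, *ap*, *vunot*); -oko when the stem ends in a voiced consonant (*aj*, *muneb*).
*nej*: final consonant = /j/, voiced → -oko → *nejoko*.
Since the final consonant of *eosut* is /t/ (voiceless), it takes -kil, giving *eosutkil*.

nejoko, eosutkil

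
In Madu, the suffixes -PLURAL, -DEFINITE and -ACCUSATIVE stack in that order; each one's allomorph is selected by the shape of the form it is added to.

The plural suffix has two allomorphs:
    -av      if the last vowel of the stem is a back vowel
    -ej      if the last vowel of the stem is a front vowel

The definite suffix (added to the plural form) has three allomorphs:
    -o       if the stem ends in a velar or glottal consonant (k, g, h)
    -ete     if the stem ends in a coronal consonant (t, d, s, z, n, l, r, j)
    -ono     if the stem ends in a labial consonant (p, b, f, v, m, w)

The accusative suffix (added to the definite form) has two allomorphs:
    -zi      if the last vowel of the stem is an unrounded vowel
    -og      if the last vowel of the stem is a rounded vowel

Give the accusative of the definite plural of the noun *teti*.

tetiejetezi

*teti* — last vowel /i/ (a front vowel) → -ej → *tetiej*.
The plural form *tetiej* — final consonant /j/ (coronal) → -ete → *tetiejete*.
Since the last vowel of the definite form *tetiejete* is /e/ (an unrounded vowel), it takes -zi, giving *tetiejetezi*.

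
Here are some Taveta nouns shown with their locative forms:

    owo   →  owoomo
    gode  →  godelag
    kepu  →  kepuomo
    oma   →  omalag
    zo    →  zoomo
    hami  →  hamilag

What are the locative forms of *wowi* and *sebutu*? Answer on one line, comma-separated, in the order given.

wowilag, sebutuomo

Looking at the last vowel of each stem: -omo when the last vowel of the stem is a rounded vowel (*owo*, *kepu*, *zo*); -lag when the last vowel of the stem is an unrounded vowel (*gode*, *oma*, *hami*).
Since the last vowel of *wowi* is /i/ (an unrounded vowel), it takes -lag, giving *wowilag*.
*sebutu*: last vowel = /u/, a rounded vowel → -omo → *sebutuomo*.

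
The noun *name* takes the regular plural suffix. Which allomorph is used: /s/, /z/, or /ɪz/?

/z/

The stem *name* ends in a voiced non-sibilant sound.
The plural suffix surfaces as /ɪz/ after sibilants, /s/ after other voiceless consonants, and /z/ after other voiced sounds.
So the plural -s on *name* is pronounced /z/.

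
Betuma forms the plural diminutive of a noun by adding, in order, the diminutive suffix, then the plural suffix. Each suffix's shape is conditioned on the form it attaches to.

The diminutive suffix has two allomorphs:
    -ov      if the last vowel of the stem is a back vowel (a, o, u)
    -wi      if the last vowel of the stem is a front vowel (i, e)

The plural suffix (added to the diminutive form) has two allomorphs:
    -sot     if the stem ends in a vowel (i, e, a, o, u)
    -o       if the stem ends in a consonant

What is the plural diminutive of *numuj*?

numujovo

The last vowel of *numuj* is /u/, which is a back vowel, so the diminutive suffix is -ov, giving *numujov*.
The diminutive form *numujov* — final sound /v/ (a consonant) → -o → *numujovo*.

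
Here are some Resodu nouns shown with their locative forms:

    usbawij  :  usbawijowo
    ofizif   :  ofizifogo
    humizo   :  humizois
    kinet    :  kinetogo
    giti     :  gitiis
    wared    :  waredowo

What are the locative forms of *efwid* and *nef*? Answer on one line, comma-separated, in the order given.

Looking at the final sound of each stem: -ogo when the stem ends in a voiceless consonant (*ofizif*, *kinet*); -owo when the stem ends in a voiced consonant (*usbawij*, *wared*); -is when the stem ends in a vowel (*humizo*, *giti*).
*efwid*: final sound = /d/, a voiced consonant → -owo → *efwidowo*.
*nef* — final sound /f/ (a voiceless consonant) → -ogo → *nefogo*.

efwidowo, nefogo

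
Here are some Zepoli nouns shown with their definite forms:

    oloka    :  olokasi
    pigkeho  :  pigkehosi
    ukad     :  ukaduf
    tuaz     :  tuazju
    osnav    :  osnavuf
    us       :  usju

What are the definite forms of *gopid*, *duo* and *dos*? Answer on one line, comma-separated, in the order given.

The pattern is sibilance of the final sound: -ju when the stem ends in a sibilant (*tuaz*, *us*); -uf when the stem ends in a non-sibilant consonant (*ukad*, *osnav*); -si when the stem ends in a vowel (*oloka*, *pigkeho*).
The final sound of *gopid* is /d/, which is a non-sibilant consonant, so the suffix is -uf, giving *gopiduf*.
The final sound of *duo* is /o/, which is a vowel, so the suffix is -si, giving *duosi*.
The final sound of *dos* is /s/, which is a sibilant, so the suffix is -ju, giving *dosju*.

gopiduf, duosi, dosju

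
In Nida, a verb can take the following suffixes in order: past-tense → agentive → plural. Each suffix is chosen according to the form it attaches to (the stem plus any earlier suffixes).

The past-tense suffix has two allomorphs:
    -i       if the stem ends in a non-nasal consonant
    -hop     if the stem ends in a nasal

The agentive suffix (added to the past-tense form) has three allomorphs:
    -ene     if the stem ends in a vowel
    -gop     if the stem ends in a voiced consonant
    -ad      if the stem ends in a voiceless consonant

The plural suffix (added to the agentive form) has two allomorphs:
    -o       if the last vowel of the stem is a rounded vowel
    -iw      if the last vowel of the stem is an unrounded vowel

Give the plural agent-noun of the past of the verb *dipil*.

The final consonant of *dipil* is /l/, which is non-nasal, so the past-tense suffix is -i, giving *dipili*.
The past-tense form *dipili*: final sound = /i/, a vowel → -ene → *dipiliene*.
The agentive form *dipiliene* — last vowel /e/ (an unrounded vowel) → -iw → *dipilieneiw*.

dipilieneiw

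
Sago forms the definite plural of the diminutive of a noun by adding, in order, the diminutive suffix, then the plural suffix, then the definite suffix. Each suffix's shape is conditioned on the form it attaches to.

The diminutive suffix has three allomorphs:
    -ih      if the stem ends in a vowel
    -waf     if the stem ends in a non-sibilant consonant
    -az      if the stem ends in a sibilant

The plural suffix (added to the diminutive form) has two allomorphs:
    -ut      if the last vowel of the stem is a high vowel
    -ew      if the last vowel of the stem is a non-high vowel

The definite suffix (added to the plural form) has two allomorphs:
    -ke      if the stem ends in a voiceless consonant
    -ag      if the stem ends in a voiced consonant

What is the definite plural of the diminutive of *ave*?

*ave* — final sound /e/ (a vowel) → -ih → *aveih*.
Since the last vowel of the diminutive form *aveih* is /i/ (a high vowel), it takes -ut, giving *aveihut*.
The final consonant of the plural form *aveihut* is /t/, which is voiceless, so the definite suffix is -ke, giving *aveihutke*.

aveihutke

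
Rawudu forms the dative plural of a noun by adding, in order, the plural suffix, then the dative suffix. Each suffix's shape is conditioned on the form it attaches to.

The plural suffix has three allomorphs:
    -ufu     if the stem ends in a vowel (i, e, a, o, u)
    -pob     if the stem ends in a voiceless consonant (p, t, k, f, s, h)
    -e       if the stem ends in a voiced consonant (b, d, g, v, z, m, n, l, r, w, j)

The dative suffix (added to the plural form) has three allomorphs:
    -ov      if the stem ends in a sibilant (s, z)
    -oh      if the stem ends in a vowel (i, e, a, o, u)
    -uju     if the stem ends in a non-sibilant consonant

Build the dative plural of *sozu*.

The final sound of *sozu* is /u/, which is a vowel, so the plural suffix is -ufu, giving *sozuufu*.
The final sound of the plural form *sozuufu* is /u/, which is a vowel, so the dative suffix is -oh, giving *sozuufuoh*.

sozuufuoh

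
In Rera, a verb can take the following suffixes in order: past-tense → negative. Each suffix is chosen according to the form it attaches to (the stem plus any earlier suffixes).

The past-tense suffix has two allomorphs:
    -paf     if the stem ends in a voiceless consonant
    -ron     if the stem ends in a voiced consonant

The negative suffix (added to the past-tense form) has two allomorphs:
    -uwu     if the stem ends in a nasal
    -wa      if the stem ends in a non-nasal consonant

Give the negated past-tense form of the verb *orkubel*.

orkubelronuwu

*orkubel*: final consonant = /l/, voiced → -ron → *orkubelron*.
The past-tense form *orkubelron*: final consonant = /n/, a nasal → -uwu → *orkubelronuwu*.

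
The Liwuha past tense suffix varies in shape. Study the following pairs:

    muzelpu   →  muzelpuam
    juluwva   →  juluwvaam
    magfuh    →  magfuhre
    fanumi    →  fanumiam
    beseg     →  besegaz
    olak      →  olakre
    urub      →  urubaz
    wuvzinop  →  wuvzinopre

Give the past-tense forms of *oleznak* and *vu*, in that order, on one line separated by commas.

oleznakre, vuam

Looking at the final sound of each stem: -re when the stem ends in a voiceless consonant (*magfuh*, *olak*, *wuvzinop*); -az when the stem ends in a voiced consonant (*beseg*, *urub*); -am when the stem ends in a vowel (*muzelpu*, *juluwva*, *fanumi*).
Since the final sound of *oleznak* is /k/ (a voiceless consonant), it takes -re, giving *oleznakre*.
Since the final sound of *vu* is /u/ (a vowel), it takes -am, giving *vuam*.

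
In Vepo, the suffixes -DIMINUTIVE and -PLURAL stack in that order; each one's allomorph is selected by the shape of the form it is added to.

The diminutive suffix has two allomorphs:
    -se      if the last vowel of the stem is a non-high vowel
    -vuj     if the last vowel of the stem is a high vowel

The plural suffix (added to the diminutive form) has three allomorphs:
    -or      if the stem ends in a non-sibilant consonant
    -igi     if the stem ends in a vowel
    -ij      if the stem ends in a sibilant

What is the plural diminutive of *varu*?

varuvujor

The last vowel of *varu* is /u/, which is a high vowel, so the diminutive suffix is -vuj, giving *varuvuj*.
The final sound of the diminutive form *varuvuj* is /j/, which is a non-sibilant consonant, so the plural suffix is -or, giving *varuvujor*.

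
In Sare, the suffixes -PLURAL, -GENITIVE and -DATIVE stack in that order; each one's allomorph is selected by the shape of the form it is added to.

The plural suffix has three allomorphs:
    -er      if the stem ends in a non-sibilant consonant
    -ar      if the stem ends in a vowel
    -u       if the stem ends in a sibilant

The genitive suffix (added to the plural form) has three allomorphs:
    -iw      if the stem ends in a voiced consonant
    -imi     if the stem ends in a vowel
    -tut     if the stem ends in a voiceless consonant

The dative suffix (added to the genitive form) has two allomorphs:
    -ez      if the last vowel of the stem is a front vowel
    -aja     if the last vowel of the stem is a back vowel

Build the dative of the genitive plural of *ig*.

*ig*: final sound = /g/, a non-sibilant consonant → -er → *iger*.
The final sound of the plural form *iger* is /r/, which is a voiced consonant, so the genitive suffix is -iw, giving *igeriw*.
The genitive form *igeriw*: last vowel = /i/, a front vowel → -ez → *igeriwez*.

igeriwez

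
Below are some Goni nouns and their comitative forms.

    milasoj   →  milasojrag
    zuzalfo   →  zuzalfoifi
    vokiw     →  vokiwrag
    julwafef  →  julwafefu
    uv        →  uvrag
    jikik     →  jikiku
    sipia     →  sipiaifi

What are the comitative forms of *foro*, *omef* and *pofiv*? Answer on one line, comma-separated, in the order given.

The suffix is conditioned by the final sound: -u when the stem ends in a voiceless consonant (*julwafef*, *jikik*); -rag when the stem ends in a voiced consonant (*milasoj*, *vokiw*, *uv*); -ifi when the stem ends in a vowel (*zuzalfo*, *sipia*).
*foro*: final sound = /o/, a vowel → -ifi → *foroifi*.
*omef*: final sound = /f/, a voiceless consonant → -u → *omefu*.
Since the final sound of *pofiv* is /v/ (a voiced consonant), it takes -rag, giving *pofivrag*.

foroifi, omefu, pofivrag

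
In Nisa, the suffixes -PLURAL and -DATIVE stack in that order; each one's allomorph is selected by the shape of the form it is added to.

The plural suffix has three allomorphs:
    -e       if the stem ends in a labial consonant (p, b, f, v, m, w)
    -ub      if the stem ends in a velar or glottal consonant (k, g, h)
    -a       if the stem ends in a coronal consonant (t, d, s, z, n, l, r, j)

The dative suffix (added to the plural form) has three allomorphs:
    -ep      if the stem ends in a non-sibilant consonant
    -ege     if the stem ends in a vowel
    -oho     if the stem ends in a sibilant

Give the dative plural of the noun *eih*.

eihubep

Since the final consonant of *eih* is /h/ (velar/glottal), it takes -ub, giving *eihub*.
The plural form *eihub* — final sound /b/ (a non-sibilant consonant) → -ep → *eihubep*.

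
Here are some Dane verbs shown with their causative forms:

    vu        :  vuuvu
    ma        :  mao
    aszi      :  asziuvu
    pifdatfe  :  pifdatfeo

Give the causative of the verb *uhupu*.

uhupuuvu

The alternation tracks the last vowel of the stem — -uvu when the last vowel of the stem is a high vowel (*vu*, *aszi*); -o when the last vowel of the stem is a non-high vowel (*ma*, *pifdatfe*).
*uhupu* — last vowel /u/ (a high vowel) → -uvu → *uhupuuvu*.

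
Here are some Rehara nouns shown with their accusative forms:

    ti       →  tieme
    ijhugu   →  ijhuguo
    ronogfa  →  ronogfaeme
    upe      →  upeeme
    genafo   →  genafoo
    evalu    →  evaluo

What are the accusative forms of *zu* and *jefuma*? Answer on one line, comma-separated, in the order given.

Looking at the last vowel of each stem: -o when the last vowel of the stem is a rounded vowel (*ijhugu*, *genafo*, *evalu*); -eme when the last vowel of the stem is an unrounded vowel (*ti*, *ronogfa*, *upe*).
The last vowel of *zu* is /u/, which is a rounded vowel, so the suffix is -o, giving *zuo*.
Since the last vowel of *jefuma* is /a/ (an unrounded vowel), it takes -eme, giving *jefumaeme*.

zuo, jefumaeme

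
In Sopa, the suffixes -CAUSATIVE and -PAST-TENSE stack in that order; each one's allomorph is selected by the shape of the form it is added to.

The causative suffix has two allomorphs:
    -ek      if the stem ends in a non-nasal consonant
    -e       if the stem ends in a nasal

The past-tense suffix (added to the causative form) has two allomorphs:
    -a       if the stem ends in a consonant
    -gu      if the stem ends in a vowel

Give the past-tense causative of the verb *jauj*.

Since the final consonant of *jauj* is /j/ (non-nasal), it takes -ek, giving *jaujek*.
The final sound of the causative form *jaujek* is /k/, which is a consonant, so the past-tense suffix is -a, giving *jaujeka*.

jaujeka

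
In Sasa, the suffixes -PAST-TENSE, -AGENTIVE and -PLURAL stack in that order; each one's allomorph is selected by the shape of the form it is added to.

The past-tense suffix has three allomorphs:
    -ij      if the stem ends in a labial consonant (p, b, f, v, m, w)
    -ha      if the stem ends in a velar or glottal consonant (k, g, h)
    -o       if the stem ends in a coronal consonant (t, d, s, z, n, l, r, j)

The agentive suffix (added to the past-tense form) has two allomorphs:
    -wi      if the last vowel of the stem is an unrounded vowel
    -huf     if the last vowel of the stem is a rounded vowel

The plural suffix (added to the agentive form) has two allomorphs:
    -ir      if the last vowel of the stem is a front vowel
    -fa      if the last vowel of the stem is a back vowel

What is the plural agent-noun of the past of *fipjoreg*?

fipjoreghawiir

Since the final consonant of *fipjoreg* is /g/ (velar/glottal), it takes -ha, giving *fipjoregha*.
The last vowel of the past-tense form *fipjoregha* is /a/, which is an unrounded vowel, so the agentive suffix is -wi, giving *fipjoreghawi*.
The last vowel of the agentive form *fipjoreghawi* is /i/, which is a front vowel, so the plural suffix is -ir, giving *fipjoreghawiir*.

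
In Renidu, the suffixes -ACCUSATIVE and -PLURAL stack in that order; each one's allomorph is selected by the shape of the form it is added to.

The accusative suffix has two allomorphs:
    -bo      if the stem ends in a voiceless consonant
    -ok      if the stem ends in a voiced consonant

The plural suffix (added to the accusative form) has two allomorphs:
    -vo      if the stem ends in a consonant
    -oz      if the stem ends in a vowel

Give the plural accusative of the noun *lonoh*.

*lonoh*: final consonant = /h/, voiceless → -bo → *lonohbo*.
The accusative form *lonohbo*: final sound = /o/, a vowel → -oz → *lonohbooz*.

lonohbooz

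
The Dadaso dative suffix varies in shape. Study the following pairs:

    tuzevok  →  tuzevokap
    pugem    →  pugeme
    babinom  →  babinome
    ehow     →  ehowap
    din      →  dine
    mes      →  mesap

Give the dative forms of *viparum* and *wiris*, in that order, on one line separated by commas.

The suffix is conditioned by the final consonant: -e when the stem ends in a nasal (*pugem*, *babinom*, *din*); -ap when the stem ends in a non-nasal consonant (*tuzevok*, *ehow*, *mes*).
*viparum*: final consonant = /m/, a nasal → -e → *viparume*.
The final consonant of *wiris* is /s/, which is non-nasal, so the suffix is -ap, giving *wirisap*.

viparume, wirisap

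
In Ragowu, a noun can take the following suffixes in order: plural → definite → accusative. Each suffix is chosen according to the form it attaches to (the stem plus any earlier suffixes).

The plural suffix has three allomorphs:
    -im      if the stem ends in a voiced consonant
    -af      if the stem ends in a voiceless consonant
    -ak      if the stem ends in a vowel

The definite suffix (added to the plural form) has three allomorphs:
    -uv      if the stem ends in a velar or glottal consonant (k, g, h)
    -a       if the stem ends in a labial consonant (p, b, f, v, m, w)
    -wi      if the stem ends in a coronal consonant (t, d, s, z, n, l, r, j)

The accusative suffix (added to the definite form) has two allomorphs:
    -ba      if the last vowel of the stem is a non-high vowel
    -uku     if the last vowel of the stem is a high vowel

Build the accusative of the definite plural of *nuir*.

*nuir* — final sound /r/ (a voiced consonant) → -im → *nuirim*.
The plural form *nuirim* — final consonant /m/ (labial) → -a → *nuirima*.
The definite form *nuirima* — last vowel /a/ (a non-high vowel) → -ba → *nuirimaba*.

nuirimaba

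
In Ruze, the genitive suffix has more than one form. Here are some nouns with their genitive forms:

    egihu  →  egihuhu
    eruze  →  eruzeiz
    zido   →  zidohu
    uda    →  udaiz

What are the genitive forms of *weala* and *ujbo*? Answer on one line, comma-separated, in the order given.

wealaiz, ujbohu

The pattern is rounding harmony: -hu when the last vowel of the stem is a rounded vowel (*egihu*, *zido*); -iz when the last vowel of the stem is an unrounded vowel (*eruze*, *uda*).
Since the last vowel of *weala* is /a/ (an unrounded vowel), it takes -iz, giving *wealaiz*.
*ujbo*: last vowel = /o/, a rounded vowel → -hu → *ujbohu*.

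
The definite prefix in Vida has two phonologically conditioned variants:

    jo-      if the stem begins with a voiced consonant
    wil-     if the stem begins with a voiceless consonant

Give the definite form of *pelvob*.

Since the first consonant of *pelvob* is /p/ (voiceless), it takes wil-, giving *wilpelvob*.

wilpelvob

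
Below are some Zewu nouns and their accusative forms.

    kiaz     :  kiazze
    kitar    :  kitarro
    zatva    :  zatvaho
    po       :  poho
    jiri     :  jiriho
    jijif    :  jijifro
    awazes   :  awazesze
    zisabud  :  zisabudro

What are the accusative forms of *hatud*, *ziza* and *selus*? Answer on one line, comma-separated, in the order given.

Looking at the final sound of each stem: -ze when the stem ends in a sibilant (*kiaz*, *awazes*); -ro when the stem ends in a non-sibilant consonant (*kitar*, *jijif*, *zisabud*); -ho when the stem ends in a vowel (*zatva*, *po*, *jiri*).
*hatud*: final sound = /d/, a non-sibilant consonant → -ro → *hatudro*.
*ziza*: final sound = /a/, a vowel → -ho → *zizaho*.
Since the final sound of *selus* is /s/ (a sibilant), it takes -ze, giving *selusze*.

hatudro, zizaho, selusze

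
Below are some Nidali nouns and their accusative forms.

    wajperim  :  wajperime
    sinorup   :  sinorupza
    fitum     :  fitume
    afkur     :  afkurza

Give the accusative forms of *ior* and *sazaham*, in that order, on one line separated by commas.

iorza, sazahame

The pattern is nasality of the final consonant: -e when the stem ends in a nasal (*wajperim*, *fitum*); -za when the stem ends in a non-nasal consonant (*sinorup*, *afkur*).
*ior*: final consonant = /r/, non-nasal → -za → *iorza*.
*sazaham* — final consonant /m/ (a nasal) → -e → *sazahame*.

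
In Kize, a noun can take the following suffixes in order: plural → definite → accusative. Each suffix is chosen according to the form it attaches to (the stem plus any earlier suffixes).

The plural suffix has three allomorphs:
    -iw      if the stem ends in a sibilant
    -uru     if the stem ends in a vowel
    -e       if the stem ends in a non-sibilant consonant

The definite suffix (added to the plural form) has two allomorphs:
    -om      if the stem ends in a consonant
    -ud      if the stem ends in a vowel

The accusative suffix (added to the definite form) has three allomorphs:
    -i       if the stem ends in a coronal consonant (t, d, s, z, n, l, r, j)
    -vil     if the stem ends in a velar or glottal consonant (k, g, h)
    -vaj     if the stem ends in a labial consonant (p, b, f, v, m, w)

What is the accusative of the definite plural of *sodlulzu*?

Since the final sound of *sodlulzu* is /u/ (a vowel), it takes -uru, giving *sodlulzuuru*.
The plural form *sodlulzuuru*: final sound = /u/, a vowel → -ud → *sodlulzuuruud*.
Since the final consonant of the definite form *sodlulzuuruud* is /d/ (coronal), it takes -i, giving *sodlulzuuruudi*.

sodlulzuuruudi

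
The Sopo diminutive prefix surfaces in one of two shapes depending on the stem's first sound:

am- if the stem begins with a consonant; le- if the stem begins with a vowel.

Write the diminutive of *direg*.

*direg* — first sound /d/ (a consonant) → am- → *amdireg*.

amdireg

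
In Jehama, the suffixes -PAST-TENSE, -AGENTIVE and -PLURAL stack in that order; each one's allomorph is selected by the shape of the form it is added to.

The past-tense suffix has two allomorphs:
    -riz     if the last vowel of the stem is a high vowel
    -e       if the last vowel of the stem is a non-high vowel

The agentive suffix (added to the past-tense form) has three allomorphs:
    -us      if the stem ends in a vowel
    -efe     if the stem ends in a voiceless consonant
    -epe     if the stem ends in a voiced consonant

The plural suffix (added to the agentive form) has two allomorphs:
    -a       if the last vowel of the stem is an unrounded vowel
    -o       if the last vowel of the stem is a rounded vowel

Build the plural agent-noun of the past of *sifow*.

sifoweuso

*sifow* — last vowel /o/ (a non-high vowel) → -e → *sifowe*.
The past-tense form *sifowe*: final sound = /e/, a vowel → -us → *sifoweus*.
The agentive form *sifoweus* — last vowel /u/ (a rounded vowel) → -o → *sifoweuso*.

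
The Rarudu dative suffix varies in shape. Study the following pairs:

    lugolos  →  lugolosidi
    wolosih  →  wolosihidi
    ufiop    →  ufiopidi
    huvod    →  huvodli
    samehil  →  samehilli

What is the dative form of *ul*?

The alternation tracks the final consonant of the stem — -idi when the stem ends in a voiceless consonant (*lugolos*, *wolosih*, *ufiop*); -li when the stem ends in a voiced consonant (*huvod*, *samehil*).
Since the final consonant of *ul* is /l/ (voiced), it takes -li, giving *ulli*.

ulli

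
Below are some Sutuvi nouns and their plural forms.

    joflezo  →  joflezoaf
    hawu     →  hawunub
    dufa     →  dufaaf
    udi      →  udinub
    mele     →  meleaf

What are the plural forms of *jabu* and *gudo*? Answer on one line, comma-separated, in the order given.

jabunub, gudoaf

The suffix is conditioned by the last vowel: -nub when the last vowel of the stem is a high vowel (*hawu*, *udi*); -af when the last vowel of the stem is a non-high vowel (*joflezo*, *dufa*, *mele*).
The last vowel of *jabu* is /u/, which is a high vowel, so the suffix is -nub, giving *jabunub*.
The last vowel of *gudo* is /o/, which is a non-high vowel, so the suffix is -af, giving *gudoaf*.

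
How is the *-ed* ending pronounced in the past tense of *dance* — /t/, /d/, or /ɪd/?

The stem *dance* ends in a voiceless consonant other than /t/.
The -ed suffix is realized as /ɪd/ after /t, d/; as /t/ after other voiceless consonants; and as /d/ after other voiced sounds.
So -ed on *dance* is pronounced /t/.

/t/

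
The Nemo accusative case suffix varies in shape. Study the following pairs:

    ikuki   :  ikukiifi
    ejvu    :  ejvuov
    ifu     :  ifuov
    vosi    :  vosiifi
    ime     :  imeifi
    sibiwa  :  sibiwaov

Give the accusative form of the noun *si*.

siifi

The suffix is conditioned by the last vowel: -ifi when the last vowel of the stem is a front vowel (*ikuki*, *vosi*, *ime*); -ov when the last vowel of the stem is a back vowel (*ejvu*, *ifu*, *sibiwa*).
The last vowel of *si* is /i/, which is a front vowel, so the suffix is -ifi, giving *siifi*.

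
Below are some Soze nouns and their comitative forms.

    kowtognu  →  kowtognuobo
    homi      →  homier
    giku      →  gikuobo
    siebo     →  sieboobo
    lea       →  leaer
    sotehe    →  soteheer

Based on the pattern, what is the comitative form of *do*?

Looking at the last vowel of each stem: -obo when the last vowel of the stem is a rounded vowel (*kowtognu*, *giku*, *siebo*); -er when the last vowel of the stem is an unrounded vowel (*homi*, *lea*, *sotehe*).
*do* — last vowel /o/ (a rounded vowel) → -obo → *doobo*.

doobo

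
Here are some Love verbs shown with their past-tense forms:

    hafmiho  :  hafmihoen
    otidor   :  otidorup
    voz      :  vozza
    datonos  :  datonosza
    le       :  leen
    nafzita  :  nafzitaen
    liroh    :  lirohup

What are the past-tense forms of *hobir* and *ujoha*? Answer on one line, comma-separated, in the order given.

hobirup, ujohaen

The pattern is sibilance of the final sound: -za when the stem ends in a sibilant (*voz*, *datonos*); -up when the stem ends in a non-sibilant consonant (*otidor*, *liroh*); -en when the stem ends in a vowel (*hafmiho*, *le*, *nafzita*).
The final sound of *hobir* is /r/, which is a non-sibilant consonant, so the suffix is -up, giving *hobirup*.
*ujoha*: final sound = /a/, a vowel → -en → *ujohaen*.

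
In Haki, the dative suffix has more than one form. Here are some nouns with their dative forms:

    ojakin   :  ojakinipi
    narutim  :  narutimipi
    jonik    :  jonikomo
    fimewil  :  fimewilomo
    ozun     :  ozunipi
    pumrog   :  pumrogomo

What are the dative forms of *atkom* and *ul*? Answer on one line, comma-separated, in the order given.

atkomipi, ulomo

The pattern is nasality of the final consonant: -ipi when the stem ends in a nasal (*ojakin*, *narutim*, *ozun*); -omo when the stem ends in a non-nasal consonant (*jonik*, *fimewil*, *pumrog*).
The final consonant of *atkom* is /m/, which is a nasal, so the suffix is -ipi, giving *atkomipi*.
*ul*: final consonant = /l/, non-nasal → -omo → *ulomo*.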